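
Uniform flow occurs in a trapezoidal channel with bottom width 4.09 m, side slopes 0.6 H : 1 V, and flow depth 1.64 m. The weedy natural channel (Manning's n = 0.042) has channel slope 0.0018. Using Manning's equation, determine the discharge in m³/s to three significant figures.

8.69 m³/s

A = (b + z·y)·y = (4.09 + 0.6×1.64)×1.64 = 8.321 m²
P = b + 2y√(1+z²) = 4.09 + 2×1.64×√(1+0.6²) = 7.915 m
R = A/P = 8.321/7.915 = 1.051 m
Q = (1/n)·A·R^(2/3)·S^(1/2) = (1/0.042) × 8.321 × 1.051^(2/3) × 0.0018^(1/2) = 8.691 m³/s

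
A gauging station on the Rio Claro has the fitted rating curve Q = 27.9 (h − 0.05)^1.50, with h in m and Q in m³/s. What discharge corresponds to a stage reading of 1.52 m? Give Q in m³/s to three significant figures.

49.7 m³/s

Q = 27.9 × (1.52 − 0.05)^1.50 = 27.9 × 1.47^1.50 = 49.73 m³/s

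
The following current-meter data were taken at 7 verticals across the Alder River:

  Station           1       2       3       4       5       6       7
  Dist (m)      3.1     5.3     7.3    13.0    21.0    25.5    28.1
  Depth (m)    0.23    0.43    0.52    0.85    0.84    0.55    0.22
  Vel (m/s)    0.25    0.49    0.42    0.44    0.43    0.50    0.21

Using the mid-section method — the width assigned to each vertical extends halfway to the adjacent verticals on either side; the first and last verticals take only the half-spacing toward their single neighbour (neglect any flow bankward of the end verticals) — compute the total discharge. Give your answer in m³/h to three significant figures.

25900 m³/h

w_1 = (5.3 − 3.1)/2 = 1.1 m; q_1 = 0.25 × 0.23 × 1.1 = 0.06325 m³/s
w_2 = (7.3 − 3.1)/2 = 2.1 m; q_2 = 0.49 × 0.43 × 2.1 = 0.4425 m³/s
w_3 = (13.0 − 5.3)/2 = 3.85 m; q_3 = 0.42 × 0.52 × 3.85 = 0.8408 m³/s
w_4 = (21.0 − 7.3)/2 = 6.85 m; q_4 = 0.44 × 0.85 × 6.85 = 2.562 m³/s
w_5 = (25.5 − 13.0)/2 = 6.25 m; q_5 = 0.43 × 0.84 × 6.25 = 2.258 m³/s
w_6 = (28.1 − 21.0)/2 = 3.55 m; q_6 = 0.50 × 0.55 × 3.55 = 0.9763 m³/s
w_7 = (28.1 − 25.5)/2 = 1.3 m; q_7 = 0.21 × 0.22 × 1.3 = 0.06006 m³/s
Q = Σ qᵢ = 7.202 m³/s
= 7.202 × 3600 = 25930 m³/h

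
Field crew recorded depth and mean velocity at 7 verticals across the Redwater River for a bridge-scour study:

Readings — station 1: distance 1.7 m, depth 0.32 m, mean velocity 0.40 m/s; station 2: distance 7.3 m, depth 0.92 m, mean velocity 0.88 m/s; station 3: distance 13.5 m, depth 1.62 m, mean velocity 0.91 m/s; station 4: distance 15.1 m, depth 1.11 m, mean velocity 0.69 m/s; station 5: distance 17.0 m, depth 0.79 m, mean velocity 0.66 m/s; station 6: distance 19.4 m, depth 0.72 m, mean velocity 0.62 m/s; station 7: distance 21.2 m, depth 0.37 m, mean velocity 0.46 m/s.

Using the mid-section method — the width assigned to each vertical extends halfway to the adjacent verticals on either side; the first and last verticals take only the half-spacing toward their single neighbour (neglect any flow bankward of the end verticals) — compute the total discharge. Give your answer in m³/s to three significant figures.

14.4 m³/s

w_1 = (7.3 − 1.7)/2 = 2.8 m; q_1 = 0.40 × 0.32 × 2.8 = 0.3584 m³/s
w_2 = (13.5 − 1.7)/2 = 5.9 m; q_2 = 0.88 × 0.92 × 5.9 = 4.777 m³/s
w_3 = (15.1 − 7.3)/2 = 3.9 m; q_3 = 0.91 × 1.62 × 3.9 = 5.749 m³/s
w_4 = (17.0 − 13.5)/2 = 1.75 m; q_4 = 0.69 × 1.11 × 1.75 = 1.340 m³/s
w_5 = (19.4 − 15.1)/2 = 2.15 m; q_5 = 0.66 × 0.79 × 2.15 = 1.121 m³/s
w_6 = (21.2 − 17.0)/2 = 2.1 m; q_6 = 0.62 × 0.72 × 2.1 = 0.9374 m³/s
w_7 = (21.2 − 19.4)/2 = 0.9 m; q_7 = 0.46 × 0.37 × 0.9 = 0.1532 m³/s
Q = Σ qᵢ = 14.44 m³/s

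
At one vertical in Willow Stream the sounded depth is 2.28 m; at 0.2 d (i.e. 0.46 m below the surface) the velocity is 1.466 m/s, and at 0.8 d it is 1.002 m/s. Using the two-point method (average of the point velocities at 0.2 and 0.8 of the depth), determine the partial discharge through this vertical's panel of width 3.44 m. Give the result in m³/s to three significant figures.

9.68 m³/s

v̄ = (1.466 + 1.002) / 2 = 1.234 m/s
q = v̄ × d × w = 1.234 × 2.28 × 3.44 = 9.679 m³/s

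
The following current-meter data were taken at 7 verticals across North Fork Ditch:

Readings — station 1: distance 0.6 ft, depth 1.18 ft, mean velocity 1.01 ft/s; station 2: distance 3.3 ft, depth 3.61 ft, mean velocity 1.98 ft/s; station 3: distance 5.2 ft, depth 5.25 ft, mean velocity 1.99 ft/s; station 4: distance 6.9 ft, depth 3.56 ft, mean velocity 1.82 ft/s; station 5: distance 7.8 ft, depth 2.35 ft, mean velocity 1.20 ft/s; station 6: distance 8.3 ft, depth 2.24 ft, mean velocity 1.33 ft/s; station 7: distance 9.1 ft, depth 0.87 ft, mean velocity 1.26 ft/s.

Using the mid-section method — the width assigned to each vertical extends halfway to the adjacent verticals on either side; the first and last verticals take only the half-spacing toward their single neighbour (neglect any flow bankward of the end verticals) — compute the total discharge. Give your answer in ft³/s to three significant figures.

w_1 = (3.3 − 0.6)/2 = 1.35 ft; q_1 = 1.01 × 1.18 × 1.35 = 1.609 ft³/s
w_2 = (5.2 − 0.6)/2 = 2.3 ft; q_2 = 1.98 × 3.61 × 2.3 = 16.44 ft³/s
w_3 = (6.9 − 3.3)/2 = 1.8 ft; q_3 = 1.99 × 5.25 × 1.8 = 18.81 ft³/s
w_4 = (7.8 − 5.2)/2 = 1.3 ft; q_4 = 1.82 × 3.56 × 1.3 = 8.423 ft³/s
w_5 = (8.3 − 6.9)/2 = 0.7 ft; q_5 = 1.20 × 2.35 × 0.7 = 1.974 ft³/s
w_6 = (9.1 − 7.8)/2 = 0.65 ft; q_6 = 1.33 × 2.24 × 0.65 = 1.936 ft³/s
w_7 = (9.1 − 8.3)/2 = 0.4 ft; q_7 = 1.26 × 0.87 × 0.4 = 0.4385 ft³/s
Q = Σ qᵢ = 49.63 ft³/s

49.6 ft³/s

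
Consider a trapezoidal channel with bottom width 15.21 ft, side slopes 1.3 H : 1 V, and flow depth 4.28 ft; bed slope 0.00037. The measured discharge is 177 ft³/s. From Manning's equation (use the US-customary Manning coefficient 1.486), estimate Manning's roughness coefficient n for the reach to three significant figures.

A = (b + z·y)·y = (15.21 + 1.3×4.28)×4.28 = 88.91 ft²
P = b + 2y√(1+z²) = 15.21 + 2×4.28×√(1+1.3²) = 29.25 ft
R = A/P = 88.91/29.25 = 3.040 ft
n = (1.486/Q)·A·R^(2/3)·S^(1/2) = (1.486/177) × 88.91 × 2.098 × 0.01924 = 0.03013

0.0301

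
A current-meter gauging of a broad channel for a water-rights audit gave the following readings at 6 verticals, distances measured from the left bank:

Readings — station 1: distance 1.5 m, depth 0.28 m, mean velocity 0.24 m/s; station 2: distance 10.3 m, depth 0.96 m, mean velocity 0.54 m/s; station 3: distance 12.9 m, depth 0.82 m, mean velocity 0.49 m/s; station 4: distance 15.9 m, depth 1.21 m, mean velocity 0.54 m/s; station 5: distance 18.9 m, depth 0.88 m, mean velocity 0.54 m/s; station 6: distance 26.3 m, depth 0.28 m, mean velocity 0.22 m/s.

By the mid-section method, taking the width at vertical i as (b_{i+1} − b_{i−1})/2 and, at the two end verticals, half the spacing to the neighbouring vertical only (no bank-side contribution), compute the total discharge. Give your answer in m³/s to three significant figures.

w_1 = (10.3 − 1.5)/2 = 4.4 m; q_1 = 0.24 × 0.28 × 4.4 = 0.2957 m³/s
w_2 = (12.9 − 1.5)/2 = 5.7 m; q_2 = 0.54 × 0.96 × 5.7 = 2.955 m³/s
w_3 = (15.9 − 10.3)/2 = 2.8 m; q_3 = 0.49 × 0.82 × 2.8 = 1.125 m³/s
w_4 = (18.9 − 12.9)/2 = 3 m; q_4 = 0.54 × 1.21 × 3 = 1.960 m³/s
w_5 = (26.3 − 15.9)/2 = 5.2 m; q_5 = 0.54 × 0.88 × 5.2 = 2.471 m³/s
w_6 = (26.3 − 18.9)/2 = 3.7 m; q_6 = 0.22 × 0.28 × 3.7 = 0.2279 m³/s
Q = Σ qᵢ = 9.035 m³/s

9.03 m³/s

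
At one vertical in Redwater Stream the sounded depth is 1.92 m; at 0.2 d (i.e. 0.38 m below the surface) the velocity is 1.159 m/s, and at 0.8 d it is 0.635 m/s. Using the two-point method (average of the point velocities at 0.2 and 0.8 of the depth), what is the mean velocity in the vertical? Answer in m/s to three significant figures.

0.897 m/s

v̄ = (1.159 + 0.635) / 2 = 0.8970 m/s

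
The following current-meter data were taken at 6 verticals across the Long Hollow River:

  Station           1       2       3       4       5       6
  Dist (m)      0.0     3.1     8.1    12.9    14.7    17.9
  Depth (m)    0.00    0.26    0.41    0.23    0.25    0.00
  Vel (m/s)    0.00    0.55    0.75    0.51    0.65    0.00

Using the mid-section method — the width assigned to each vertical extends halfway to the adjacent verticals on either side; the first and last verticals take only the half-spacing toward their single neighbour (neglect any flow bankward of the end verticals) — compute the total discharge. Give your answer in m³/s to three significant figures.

2.88 m³/s

w_2 = (8.1 − 0.0)/2 = 4.05 m; q_2 = 0.55 × 0.26 × 4.05 = 0.5792 m³/s
w_3 = (12.9 − 3.1)/2 = 4.9 m; q_3 = 0.75 × 0.41 × 4.9 = 1.507 m³/s
w_4 = (14.7 − 8.1)/2 = 3.3 m; q_4 = 0.51 × 0.23 × 3.3 = 0.3871 m³/s
w_5 = (17.9 − 12.9)/2 = 2.5 m; q_5 = 0.65 × 0.25 × 2.5 = 0.4063 m³/s
Stations 1, 6 contribute zero (depth or velocity is 0).
Q = Σ qᵢ = 2.879 m³/s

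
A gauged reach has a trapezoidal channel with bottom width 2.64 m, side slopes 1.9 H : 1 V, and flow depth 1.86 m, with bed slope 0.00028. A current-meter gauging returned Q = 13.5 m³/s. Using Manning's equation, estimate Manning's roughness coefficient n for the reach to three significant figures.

A = (b + z·y)·y = (2.64 + 1.9×1.86)×1.86 = 11.48 m²
P = b + 2y√(1+z²) = 2.64 + 2×1.86×√(1+1.9²) = 10.63 m
R = A/P = 11.48/10.63 = 1.081 m
n = (1/Q)·A·R^(2/3)·S^(1/2) = (1/13.5) × 11.48 × 1.053 × 0.01673 = 0.01499

0.0150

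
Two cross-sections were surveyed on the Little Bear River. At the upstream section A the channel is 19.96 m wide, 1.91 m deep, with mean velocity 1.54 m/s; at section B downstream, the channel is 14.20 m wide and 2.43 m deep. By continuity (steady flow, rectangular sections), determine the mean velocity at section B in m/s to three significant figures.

Q = A₁V₁ = (19.96×1.91) × 1.54 = 58.71 m³/s
A₂ = 14.20 × 2.43 = 34.51 m²
V₂ = Q/A₂ = 58.71/34.51 = 1.701 m/s

1.70 m/s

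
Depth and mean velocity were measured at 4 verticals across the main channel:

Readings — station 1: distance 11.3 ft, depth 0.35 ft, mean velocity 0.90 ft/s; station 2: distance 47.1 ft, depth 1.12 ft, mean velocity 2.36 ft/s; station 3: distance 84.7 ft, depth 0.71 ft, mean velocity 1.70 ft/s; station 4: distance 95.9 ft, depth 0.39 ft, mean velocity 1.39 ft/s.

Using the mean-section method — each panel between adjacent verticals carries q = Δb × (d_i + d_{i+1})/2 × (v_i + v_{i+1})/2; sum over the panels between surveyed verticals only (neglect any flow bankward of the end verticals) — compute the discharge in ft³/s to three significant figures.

122 ft³/s

Panel 1-2: Δb = 35.8 ft, d̄ = (0.35+1.12)/2 = 0.735, v̄ = (0.90+2.36)/2 = 1.63 → q = 35.8×0.735×1.63 = 42.89 ft³/s
Panel 2-3: Δb = 37.6 ft, d̄ = (1.12+0.71)/2 = 0.915, v̄ = (2.36+1.70)/2 = 2.03 → q = 37.6×0.915×2.03 = 69.84 ft³/s
Panel 3-4: Δb = 11.2 ft, d̄ = (0.71+0.39)/2 = 0.55, v̄ = (1.70+1.39)/2 = 1.545 → q = 11.2×0.55×1.545 = 9.517 ft³/s
Q = Σ q = 122.2 ft³/s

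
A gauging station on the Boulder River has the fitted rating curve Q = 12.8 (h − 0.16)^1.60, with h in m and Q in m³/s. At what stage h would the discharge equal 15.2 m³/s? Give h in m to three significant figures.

1.27 m

h − h₀ = (Q/C)^(1/b) = (15.2/12.8)^(1/1.60) = 1.113 m
h = 0.16 + 1.113 = 1.273 m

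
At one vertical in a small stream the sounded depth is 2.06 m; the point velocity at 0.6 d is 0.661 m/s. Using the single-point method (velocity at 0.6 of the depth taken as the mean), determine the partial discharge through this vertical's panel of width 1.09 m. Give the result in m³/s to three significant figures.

1.48 m³/s

v̄ = v₀.₆ = 0.661 m/s
q = v̄ × d × w = 0.6610 × 2.06 × 1.09 = 1.484 m³/s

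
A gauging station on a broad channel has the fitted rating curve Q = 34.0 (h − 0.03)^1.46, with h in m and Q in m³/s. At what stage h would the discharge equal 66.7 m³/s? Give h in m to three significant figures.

h − h₀ = (Q/C)^(1/b) = (66.7/34.0)^(1/1.46) = 1.587 m
h = 0.03 + 1.587 = 1.617 m

1.62 m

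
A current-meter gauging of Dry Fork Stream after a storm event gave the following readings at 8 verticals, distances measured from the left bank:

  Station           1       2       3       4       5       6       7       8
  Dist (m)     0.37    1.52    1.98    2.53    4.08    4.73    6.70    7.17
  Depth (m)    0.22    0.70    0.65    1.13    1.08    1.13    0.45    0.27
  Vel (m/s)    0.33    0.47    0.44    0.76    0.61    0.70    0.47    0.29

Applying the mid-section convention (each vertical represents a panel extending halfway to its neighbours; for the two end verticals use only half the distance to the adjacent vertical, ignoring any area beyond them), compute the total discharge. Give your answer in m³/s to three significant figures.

w_1 = (1.52 − 0.37)/2 = 0.575 m; q_1 = 0.33 × 0.22 × 0.575 = 0.04175 m³/s
w_2 = (1.98 − 0.37)/2 = 0.805 m; q_2 = 0.47 × 0.70 × 0.805 = 0.2648 m³/s
w_3 = (2.53 − 1.52)/2 = 0.505 m; q_3 = 0.44 × 0.65 × 0.505 = 0.1444 m³/s
w_4 = (4.08 − 1.98)/2 = 1.05 m; q_4 = 0.76 × 1.13 × 1.05 = 0.9017 m³/s
w_5 = (4.73 − 2.53)/2 = 1.1 m; q_5 = 0.61 × 1.08 × 1.1 = 0.7247 m³/s
w_6 = (6.70 − 4.08)/2 = 1.31 m; q_6 = 0.70 × 1.13 × 1.31 = 1.036 m³/s
w_7 = (7.17 − 4.73)/2 = 1.22 m; q_7 = 0.47 × 0.45 × 1.22 = 0.2580 m³/s
w_8 = (7.17 − 6.70)/2 = 0.235 m; q_8 = 0.29 × 0.27 × 0.235 = 0.01840 m³/s
Q = Σ qᵢ = 3.390 m³/s

3.39 m³/s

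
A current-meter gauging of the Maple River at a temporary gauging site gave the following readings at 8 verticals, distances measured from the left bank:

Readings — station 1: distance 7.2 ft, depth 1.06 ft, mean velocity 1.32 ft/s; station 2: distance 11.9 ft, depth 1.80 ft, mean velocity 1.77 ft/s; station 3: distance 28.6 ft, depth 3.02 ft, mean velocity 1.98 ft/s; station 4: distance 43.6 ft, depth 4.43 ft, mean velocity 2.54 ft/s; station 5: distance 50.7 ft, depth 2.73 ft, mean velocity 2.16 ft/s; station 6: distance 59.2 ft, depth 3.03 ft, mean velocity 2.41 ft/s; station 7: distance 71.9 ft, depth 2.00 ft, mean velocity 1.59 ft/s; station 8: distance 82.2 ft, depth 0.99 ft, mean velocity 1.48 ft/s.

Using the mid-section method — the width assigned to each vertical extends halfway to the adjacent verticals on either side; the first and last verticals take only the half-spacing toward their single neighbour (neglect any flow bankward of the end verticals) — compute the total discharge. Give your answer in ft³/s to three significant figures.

424 ft³/s

w_1 = (11.9 − 7.2)/2 = 2.35 ft; q_1 = 1.32 × 1.06 × 2.35 = 3.288 ft³/s
w_2 = (28.6 − 7.2)/2 = 10.7 ft; q_2 = 1.77 × 1.80 × 10.7 = 34.09 ft³/s
w_3 = (43.6 − 11.9)/2 = 15.85 ft; q_3 = 1.98 × 3.02 × 15.85 = 94.78 ft³/s
w_4 = (50.7 − 28.6)/2 = 11.05 ft; q_4 = 2.54 × 4.43 × 11.05 = 124.3 ft³/s
w_5 = (59.2 − 43.6)/2 = 7.8 ft; q_5 = 2.16 × 2.73 × 7.8 = 46.00 ft³/s
w_6 = (71.9 − 50.7)/2 = 10.6 ft; q_6 = 2.41 × 3.03 × 10.6 = 77.40 ft³/s
w_7 = (82.2 − 59.2)/2 = 11.5 ft; q_7 = 1.59 × 2.00 × 11.5 = 36.57 ft³/s
w_8 = (82.2 − 71.9)/2 = 5.15 ft; q_8 = 1.48 × 0.99 × 5.15 = 7.546 ft³/s
Q = Σ qᵢ = 424.0 ft³/s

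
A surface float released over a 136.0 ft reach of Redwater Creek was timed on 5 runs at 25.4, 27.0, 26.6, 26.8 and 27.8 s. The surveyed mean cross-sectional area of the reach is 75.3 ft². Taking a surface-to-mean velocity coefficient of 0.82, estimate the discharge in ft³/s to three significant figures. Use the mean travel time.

t̄ = (25.4 + 27.0 + 26.6 + 26.8 + 27.8) / 5 = 26.72 s
v_surface = L / t̄ = 136.0 / 26.72 = 5.090 ft/s
v_mean = 0.82 × 5.090 = 4.174 ft/s
Q = A × v_mean = 75.3 × 4.174 = 314.3 ft³/s

314 ft³/s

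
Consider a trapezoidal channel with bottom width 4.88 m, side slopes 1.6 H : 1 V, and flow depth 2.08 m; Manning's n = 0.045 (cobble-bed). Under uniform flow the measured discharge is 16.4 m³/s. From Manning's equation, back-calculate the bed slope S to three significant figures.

0.00126

A = (b + z·y)·y = (4.88 + 1.6×2.08)×2.08 = 17.07 m²
P = b + 2y√(1+z²) = 4.88 + 2×2.08×√(1+1.6²) = 12.73 m
R = A/P = 17.07/12.73 = 1.341 m
S = (Q·n / (1·A·R^(2/3)))² = (16.4×0.045 / (1×17.07×1.216))² = 0.001263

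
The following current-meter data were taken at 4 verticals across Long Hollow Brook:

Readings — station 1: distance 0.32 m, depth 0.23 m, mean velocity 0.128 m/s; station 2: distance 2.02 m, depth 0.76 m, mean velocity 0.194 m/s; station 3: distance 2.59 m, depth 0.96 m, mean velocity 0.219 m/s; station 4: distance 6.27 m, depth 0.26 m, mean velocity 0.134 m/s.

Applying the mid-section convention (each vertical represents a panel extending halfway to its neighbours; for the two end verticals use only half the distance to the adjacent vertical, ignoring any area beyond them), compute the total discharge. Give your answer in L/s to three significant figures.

w_1 = (2.02 − 0.32)/2 = 0.85 m; q_1 = 0.128 × 0.23 × 0.85 = 0.02502 m³/s
w_2 = (2.59 − 0.32)/2 = 1.135 m; q_2 = 0.194 × 0.76 × 1.135 = 0.1673 m³/s
w_3 = (6.27 − 2.02)/2 = 2.125 m; q_3 = 0.219 × 0.96 × 2.125 = 0.4468 m³/s
w_4 = (6.27 − 2.59)/2 = 1.84 m; q_4 = 0.134 × 0.26 × 1.84 = 0.06411 m³/s
Q = Σ qᵢ = 0.7032 m³/s
= 0.7032 × 1000 = 703.2 L/s

703 L/s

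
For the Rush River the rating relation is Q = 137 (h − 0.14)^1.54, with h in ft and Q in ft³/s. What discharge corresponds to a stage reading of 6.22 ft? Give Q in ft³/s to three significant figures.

Q = 137 × (6.22 − 0.14)^1.54 = 137 × 6.08^1.54 = 2208 ft³/s

2210 ft³/s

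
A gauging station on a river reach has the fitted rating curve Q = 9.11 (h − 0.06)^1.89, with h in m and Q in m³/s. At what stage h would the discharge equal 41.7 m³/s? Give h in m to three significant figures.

2.30 m

h − h₀ = (Q/C)^(1/b) = (41.7/9.11)^(1/1.89) = 2.236 m
h = 0.06 + 2.236 = 2.296 m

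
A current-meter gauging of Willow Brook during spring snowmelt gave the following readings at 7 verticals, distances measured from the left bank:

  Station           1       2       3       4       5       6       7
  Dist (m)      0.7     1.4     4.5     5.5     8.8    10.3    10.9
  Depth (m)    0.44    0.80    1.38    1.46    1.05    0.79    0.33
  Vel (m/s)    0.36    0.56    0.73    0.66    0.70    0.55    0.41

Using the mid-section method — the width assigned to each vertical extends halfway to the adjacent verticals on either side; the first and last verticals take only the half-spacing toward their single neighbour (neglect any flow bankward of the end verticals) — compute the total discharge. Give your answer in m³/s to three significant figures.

w_1 = (1.4 − 0.7)/2 = 0.35 m; q_1 = 0.36 × 0.44 × 0.35 = 0.05544 m³/s
w_2 = (4.5 − 0.7)/2 = 1.9 m; q_2 = 0.56 × 0.80 × 1.9 = 0.8512 m³/s
w_3 = (5.5 − 1.4)/2 = 2.05 m; q_3 = 0.73 × 1.38 × 2.05 = 2.065 m³/s
w_4 = (8.8 − 4.5)/2 = 2.15 m; q_4 = 0.66 × 1.46 × 2.15 = 2.072 m³/s
w_5 = (10.3 − 5.5)/2 = 2.4 m; q_5 = 0.70 × 1.05 × 2.4 = 1.764 m³/s
w_6 = (10.9 − 8.8)/2 = 1.05 m; q_6 = 0.55 × 0.79 × 1.05 = 0.4562 m³/s
w_7 = (10.9 − 10.3)/2 = 0.3 m; q_7 = 0.41 × 0.33 × 0.3 = 0.04059 m³/s
Q = Σ qᵢ = 7.304 m³/s

7.30 m³/s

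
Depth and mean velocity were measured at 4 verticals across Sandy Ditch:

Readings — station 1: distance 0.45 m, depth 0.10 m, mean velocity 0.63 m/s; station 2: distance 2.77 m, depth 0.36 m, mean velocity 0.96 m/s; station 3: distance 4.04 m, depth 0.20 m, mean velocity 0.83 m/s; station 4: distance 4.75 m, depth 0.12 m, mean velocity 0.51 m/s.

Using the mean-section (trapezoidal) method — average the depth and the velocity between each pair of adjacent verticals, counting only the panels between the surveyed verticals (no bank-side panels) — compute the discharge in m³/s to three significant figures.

0.819 m³/s

Panel 1-2: Δb = 2.32 m, d̄ = (0.10+0.36)/2 = 0.23, v̄ = (0.63+0.96)/2 = 0.795 → q = 2.32×0.23×0.795 = 0.4242 m³/s
Panel 2-3: Δb = 1.27 m, d̄ = (0.36+0.20)/2 = 0.28, v̄ = (0.96+0.83)/2 = 0.895 → q = 1.27×0.28×0.895 = 0.3183 m³/s
Panel 3-4: Δb = 0.71 m, d̄ = (0.20+0.12)/2 = 0.16, v̄ = (0.83+0.51)/2 = 0.67 → q = 0.71×0.16×0.67 = 0.07611 m³/s
Q = Σ q = 0.8186 m³/s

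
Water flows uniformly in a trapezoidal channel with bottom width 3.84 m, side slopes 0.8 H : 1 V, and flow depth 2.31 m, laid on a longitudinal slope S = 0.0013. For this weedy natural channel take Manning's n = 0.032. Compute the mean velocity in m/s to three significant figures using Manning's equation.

A = (b + z·y)·y = (3.84 + 0.8×2.31)×2.31 = 13.14 m²
P = b + 2y√(1+z²) = 3.84 + 2×2.31×√(1+0.8²) = 9.756 m
R = A/P = 13.14/9.756 = 1.347 m
Q = (1/n)·A·R^(2/3)·S^(1/2) = (1/0.032) × 13.14 × 1.347^(2/3) × 0.0013^(1/2) = 18.05 m³/s
V = Q/A = 18.05/13.14 = 1.374 m/s

1.37 m/s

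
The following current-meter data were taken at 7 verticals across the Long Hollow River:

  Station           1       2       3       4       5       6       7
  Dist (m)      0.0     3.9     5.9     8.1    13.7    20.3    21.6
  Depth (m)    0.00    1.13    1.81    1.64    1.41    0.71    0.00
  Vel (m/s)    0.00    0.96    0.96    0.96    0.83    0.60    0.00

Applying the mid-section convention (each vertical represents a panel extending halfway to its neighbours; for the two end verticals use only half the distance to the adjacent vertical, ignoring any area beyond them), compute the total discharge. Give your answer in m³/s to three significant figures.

21.8 m³/s

w_2 = (5.9 − 0.0)/2 = 2.95 m; q_2 = 0.96 × 1.13 × 2.95 = 3.200 m³/s
w_3 = (8.1 − 3.9)/2 = 2.1 m; q_3 = 0.96 × 1.81 × 2.1 = 3.649 m³/s
w_4 = (13.7 − 5.9)/2 = 3.9 m; q_4 = 0.96 × 1.64 × 3.9 = 6.140 m³/s
w_5 = (20.3 − 8.1)/2 = 6.1 m; q_5 = 0.83 × 1.41 × 6.1 = 7.139 m³/s
w_6 = (21.6 − 13.7)/2 = 3.95 m; q_6 = 0.60 × 0.71 × 3.95 = 1.683 m³/s
Stations 1, 7 contribute zero (depth or velocity is 0).
Q = Σ qᵢ = 21.81 m³/s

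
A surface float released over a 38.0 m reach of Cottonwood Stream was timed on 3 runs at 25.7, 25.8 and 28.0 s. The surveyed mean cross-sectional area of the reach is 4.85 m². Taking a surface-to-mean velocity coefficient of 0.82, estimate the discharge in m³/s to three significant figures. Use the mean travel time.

5.70 m³/s

t̄ = (25.7 + 25.8 + 28.0) / 3 = 26.5 s
v_surface = L / t̄ = 38.0 / 26.5 = 1.434 m/s
v_mean = 0.82 × 1.434 = 1.176 m/s
Q = A × v_mean = 4.85 × 1.176 = 5.703 m³/s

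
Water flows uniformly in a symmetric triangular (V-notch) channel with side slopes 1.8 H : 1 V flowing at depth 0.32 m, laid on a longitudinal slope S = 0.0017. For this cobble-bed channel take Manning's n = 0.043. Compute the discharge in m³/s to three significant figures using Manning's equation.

0.0476 m³/s

A = z·y² = 1.8×0.32² = 0.1843 m²
P = 2y√(1+z²) = 2×0.32×√(1+1.8²) = 1.318 m
R = A/P = 0.1843/1.318 = 0.1399 m
Q = (1/n)·A·R^(2/3)·S^(1/2) = (1/0.043) × 0.1843 × 0.1399^(2/3) × 0.0017^(1/2) = 0.04762 m³/s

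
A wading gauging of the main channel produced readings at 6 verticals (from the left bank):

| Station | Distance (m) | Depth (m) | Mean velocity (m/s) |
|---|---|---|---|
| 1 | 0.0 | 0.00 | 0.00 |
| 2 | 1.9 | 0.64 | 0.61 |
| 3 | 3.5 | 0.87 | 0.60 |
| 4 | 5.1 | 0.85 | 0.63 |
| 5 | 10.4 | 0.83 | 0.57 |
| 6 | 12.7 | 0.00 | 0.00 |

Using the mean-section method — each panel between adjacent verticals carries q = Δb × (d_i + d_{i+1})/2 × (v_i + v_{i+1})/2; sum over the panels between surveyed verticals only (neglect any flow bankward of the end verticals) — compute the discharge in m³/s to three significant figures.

Panel 1-2: Δb = 1.9 m, d̄ = (0.00+0.64)/2 = 0.32, v̄ = (0.00+0.61)/2 = 0.305 → q = 1.9×0.32×0.305 = 0.1854 m³/s
Panel 2-3: Δb = 1.6 m, d̄ = (0.64+0.87)/2 = 0.755, v̄ = (0.61+0.60)/2 = 0.605 → q = 1.6×0.755×0.605 = 0.7308 m³/s
Panel 3-4: Δb = 1.6 m, d̄ = (0.87+0.85)/2 = 0.86, v̄ = (0.60+0.63)/2 = 0.615 → q = 1.6×0.86×0.615 = 0.8462 m³/s
Panel 4-5: Δb = 5.3 m, d̄ = (0.85+0.83)/2 = 0.84, v̄ = (0.63+0.57)/2 = 0.6 → q = 5.3×0.84×0.6 = 2.671 m³/s
Panel 5-6: Δb = 2.3 m, d̄ = (0.83+0.00)/2 = 0.415, v̄ = (0.57+0.00)/2 = 0.285 → q = 2.3×0.415×0.285 = 0.2720 m³/s
Q = Σ q = 4.706 m³/s

4.71 m³/s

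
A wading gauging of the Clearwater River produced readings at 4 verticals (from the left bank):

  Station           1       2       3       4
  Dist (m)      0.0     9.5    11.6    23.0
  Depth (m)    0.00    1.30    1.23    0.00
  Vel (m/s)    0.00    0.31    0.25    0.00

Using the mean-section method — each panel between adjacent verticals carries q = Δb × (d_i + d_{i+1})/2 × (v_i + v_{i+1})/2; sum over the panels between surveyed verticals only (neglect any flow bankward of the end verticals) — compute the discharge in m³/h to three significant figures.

Panel 1-2: Δb = 9.5 m, d̄ = (0.00+1.30)/2 = 0.65, v̄ = (0.00+0.31)/2 = 0.155 → q = 9.5×0.65×0.155 = 0.9571 m³/s
Panel 2-3: Δb = 2.1 m, d̄ = (1.30+1.23)/2 = 1.265, v̄ = (0.31+0.25)/2 = 0.28 → q = 2.1×1.265×0.28 = 0.7438 m³/s
Panel 3-4: Δb = 11.4 m, d̄ = (1.23+0.00)/2 = 0.615, v̄ = (0.25+0.00)/2 = 0.125 → q = 11.4×0.615×0.125 = 0.8764 m³/s
Q = Σ q = 2.577 m³/s
= 2.577 × 3600 = 9278 m³/h

9280 m³/h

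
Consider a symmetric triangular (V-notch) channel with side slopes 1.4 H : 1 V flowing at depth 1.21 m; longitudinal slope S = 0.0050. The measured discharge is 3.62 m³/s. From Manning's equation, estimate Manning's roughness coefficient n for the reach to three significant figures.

A = z·y² = 1.4×1.21² = 2.050 m²
P = 2y√(1+z²) = 2×1.21×√(1+1.4²) = 4.164 m
R = A/P = 2.050/4.164 = 0.4923 m
n = (1/Q)·A·R^(2/3)·S^(1/2) = (1/3.62) × 2.050 × 0.6235 × 0.07071 = 0.02496

0.0250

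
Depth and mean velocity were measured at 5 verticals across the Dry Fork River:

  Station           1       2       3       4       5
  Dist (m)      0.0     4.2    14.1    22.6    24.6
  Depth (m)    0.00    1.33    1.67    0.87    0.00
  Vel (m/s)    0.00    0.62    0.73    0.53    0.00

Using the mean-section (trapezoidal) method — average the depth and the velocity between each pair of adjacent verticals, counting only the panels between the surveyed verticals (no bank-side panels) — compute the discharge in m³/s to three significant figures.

17.9 m³/s

Panel 1-2: Δb = 4.2 m, d̄ = (0.00+1.33)/2 = 0.665, v̄ = (0.00+0.62)/2 = 0.31 → q = 4.2×0.665×0.31 = 0.8658 m³/s
Panel 2-3: Δb = 9.9 m, d̄ = (1.33+1.67)/2 = 1.5, v̄ = (0.62+0.73)/2 = 0.675 → q = 9.9×1.5×0.675 = 10.02 m³/s
Panel 3-4: Δb = 8.5 m, d̄ = (1.67+0.87)/2 = 1.27, v̄ = (0.73+0.53)/2 = 0.63 → q = 8.5×1.27×0.63 = 6.801 m³/s
Panel 4-5: Δb = 2 m, d̄ = (0.87+0.00)/2 = 0.435, v̄ = (0.53+0.00)/2 = 0.265 → q = 2×0.435×0.265 = 0.2306 m³/s
Q = Σ q = 17.92 m³/s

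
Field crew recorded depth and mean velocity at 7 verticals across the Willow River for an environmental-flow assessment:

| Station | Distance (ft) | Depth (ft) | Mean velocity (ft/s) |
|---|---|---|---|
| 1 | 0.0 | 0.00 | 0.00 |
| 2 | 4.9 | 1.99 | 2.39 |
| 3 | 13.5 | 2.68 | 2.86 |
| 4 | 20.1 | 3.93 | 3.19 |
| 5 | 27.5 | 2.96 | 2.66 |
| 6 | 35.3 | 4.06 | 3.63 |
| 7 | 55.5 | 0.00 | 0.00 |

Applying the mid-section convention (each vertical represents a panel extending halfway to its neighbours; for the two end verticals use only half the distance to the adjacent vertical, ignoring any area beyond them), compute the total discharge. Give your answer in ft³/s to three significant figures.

w_2 = (13.5 − 0.0)/2 = 6.75 ft; q_2 = 2.39 × 1.99 × 6.75 = 32.10 ft³/s
w_3 = (20.1 − 4.9)/2 = 7.6 ft; q_3 = 2.86 × 2.68 × 7.6 = 58.25 ft³/s
w_4 = (27.5 − 13.5)/2 = 7 ft; q_4 = 3.19 × 3.93 × 7 = 87.76 ft³/s
w_5 = (35.3 − 20.1)/2 = 7.6 ft; q_5 = 2.66 × 2.96 × 7.6 = 59.84 ft³/s
w_6 = (55.5 − 27.5)/2 = 14 ft; q_6 = 3.63 × 4.06 × 14 = 206.3 ft³/s
Stations 1, 7 contribute zero (depth or velocity is 0).
Q = Σ qᵢ = 444.3 ft³/s

444 ft³/s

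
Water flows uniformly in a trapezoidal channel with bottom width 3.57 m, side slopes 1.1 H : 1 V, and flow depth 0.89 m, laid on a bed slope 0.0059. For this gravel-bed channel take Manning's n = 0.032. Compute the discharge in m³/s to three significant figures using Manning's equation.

7.30 m³/s

A = (b + z·y)·y = (3.57 + 1.1×0.89)×0.89 = 4.049 m²
P = b + 2y√(1+z²) = 3.57 + 2×0.89×√(1+1.1²) = 6.216 m
R = A/P = 4.049/6.216 = 0.6513 m
Q = (1/n)·A·R^(2/3)·S^(1/2) = (1/0.032) × 4.049 × 0.6513^(2/3) × 0.0059^(1/2) = 7.302 m³/s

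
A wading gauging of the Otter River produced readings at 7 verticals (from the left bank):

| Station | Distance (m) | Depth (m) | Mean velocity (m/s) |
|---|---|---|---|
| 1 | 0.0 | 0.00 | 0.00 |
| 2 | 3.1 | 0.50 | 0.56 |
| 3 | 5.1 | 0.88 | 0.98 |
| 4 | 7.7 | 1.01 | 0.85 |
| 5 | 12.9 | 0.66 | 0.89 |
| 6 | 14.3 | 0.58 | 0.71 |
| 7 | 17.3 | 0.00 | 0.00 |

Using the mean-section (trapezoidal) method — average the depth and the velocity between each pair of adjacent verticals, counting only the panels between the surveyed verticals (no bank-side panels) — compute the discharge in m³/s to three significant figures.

8.31 m³/s

Panel 1-2: Δb = 3.1 m, d̄ = (0.00+0.50)/2 = 0.25, v̄ = (0.00+0.56)/2 = 0.28 → q = 3.1×0.25×0.28 = 0.2170 m³/s
Panel 2-3: Δb = 2 m, d̄ = (0.50+0.88)/2 = 0.69, v̄ = (0.56+0.98)/2 = 0.77 → q = 2×0.69×0.77 = 1.063 m³/s
Panel 3-4: Δb = 2.6 m, d̄ = (0.88+1.01)/2 = 0.945, v̄ = (0.98+0.85)/2 = 0.915 → q = 2.6×0.945×0.915 = 2.248 m³/s
Panel 4-5: Δb = 5.2 m, d̄ = (1.01+0.66)/2 = 0.835, v̄ = (0.85+0.89)/2 = 0.87 → q = 5.2×0.835×0.87 = 3.778 m³/s
Panel 5-6: Δb = 1.4 m, d̄ = (0.66+0.58)/2 = 0.62, v̄ = (0.89+0.71)/2 = 0.8 → q = 1.4×0.62×0.8 = 0.6944 m³/s
Panel 6-7: Δb = 3 m, d̄ = (0.58+0.00)/2 = 0.29, v̄ = (0.71+0.00)/2 = 0.355 → q = 3×0.29×0.355 = 0.3089 m³/s
Q = Σ q = 8.309 m³/s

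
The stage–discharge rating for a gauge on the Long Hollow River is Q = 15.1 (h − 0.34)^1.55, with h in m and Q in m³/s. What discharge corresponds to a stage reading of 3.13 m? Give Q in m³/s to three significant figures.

74.1 m³/s

Q = 15.1 × (3.13 − 0.34)^1.55 = 15.1 × 2.79^1.55 = 74.07 m³/s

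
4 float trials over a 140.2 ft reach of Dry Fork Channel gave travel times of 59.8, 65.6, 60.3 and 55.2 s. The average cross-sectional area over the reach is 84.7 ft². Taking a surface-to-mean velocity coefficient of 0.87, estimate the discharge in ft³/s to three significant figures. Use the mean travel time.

t̄ = (59.8 + 65.6 + 60.3 + 55.2) / 4 = 60.225 s
v_surface = L / t̄ = 140.2 / 60.225 = 2.328 ft/s
v_mean = 0.87 × 2.328 = 2.025 ft/s
Q = A × v_mean = 84.7 × 2.025 = 171.5 ft³/s

172 ft³/s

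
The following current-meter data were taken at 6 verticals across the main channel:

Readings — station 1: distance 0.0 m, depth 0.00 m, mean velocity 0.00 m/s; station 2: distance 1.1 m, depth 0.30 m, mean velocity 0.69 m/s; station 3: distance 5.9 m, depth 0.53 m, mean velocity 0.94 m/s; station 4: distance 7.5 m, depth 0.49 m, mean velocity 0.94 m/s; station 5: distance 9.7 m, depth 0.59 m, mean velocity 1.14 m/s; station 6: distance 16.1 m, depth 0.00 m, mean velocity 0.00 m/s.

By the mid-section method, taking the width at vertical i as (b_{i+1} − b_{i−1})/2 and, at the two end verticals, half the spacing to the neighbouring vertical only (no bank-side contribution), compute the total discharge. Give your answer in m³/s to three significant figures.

5.97 m³/s

w_2 = (5.9 − 0.0)/2 = 2.95 m; q_2 = 0.69 × 0.30 × 2.95 = 0.6107 m³/s
w_3 = (7.5 − 1.1)/2 = 3.2 m; q_3 = 0.94 × 0.53 × 3.2 = 1.594 m³/s
w_4 = (9.7 − 5.9)/2 = 1.9 m; q_4 = 0.94 × 0.49 × 1.9 = 0.8751 m³/s
w_5 = (16.1 − 7.5)/2 = 4.3 m; q_5 = 1.14 × 0.59 × 4.3 = 2.892 m³/s
Stations 1, 6 contribute zero (depth or velocity is 0).
Q = Σ qᵢ = 5.972 m³/s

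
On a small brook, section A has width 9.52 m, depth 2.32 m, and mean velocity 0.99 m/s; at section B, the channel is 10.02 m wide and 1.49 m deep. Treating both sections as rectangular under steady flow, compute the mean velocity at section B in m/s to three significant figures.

Q = A₁V₁ = (9.52×2.32) × 0.99 = 21.87 m³/s
A₂ = 10.02 × 1.49 = 14.93 m²
V₂ = Q/A₂ = 21.87/14.93 = 1.465 m/s

1.46 m/s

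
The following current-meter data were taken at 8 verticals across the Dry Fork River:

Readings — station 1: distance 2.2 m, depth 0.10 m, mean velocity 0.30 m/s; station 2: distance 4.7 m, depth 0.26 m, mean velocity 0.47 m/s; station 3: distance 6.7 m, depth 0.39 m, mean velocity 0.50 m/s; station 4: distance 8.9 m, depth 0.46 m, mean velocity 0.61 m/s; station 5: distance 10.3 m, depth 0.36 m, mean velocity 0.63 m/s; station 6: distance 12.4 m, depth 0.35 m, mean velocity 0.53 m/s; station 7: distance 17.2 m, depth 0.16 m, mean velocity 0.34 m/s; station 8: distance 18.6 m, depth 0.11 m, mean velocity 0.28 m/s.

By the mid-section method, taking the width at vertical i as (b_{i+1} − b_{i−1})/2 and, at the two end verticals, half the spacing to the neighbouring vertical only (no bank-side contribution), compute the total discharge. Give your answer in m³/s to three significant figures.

w_1 = (4.7 − 2.2)/2 = 1.25 m; q_1 = 0.30 × 0.10 × 1.25 = 0.03750 m³/s
w_2 = (6.7 − 2.2)/2 = 2.25 m; q_2 = 0.47 × 0.26 × 2.25 = 0.2750 m³/s
w_3 = (8.9 − 4.7)/2 = 2.1 m; q_3 = 0.50 × 0.39 × 2.1 = 0.4095 m³/s
w_4 = (10.3 − 6.7)/2 = 1.8 m; q_4 = 0.61 × 0.46 × 1.8 = 0.5051 m³/s
w_5 = (12.4 − 8.9)/2 = 1.75 m; q_5 = 0.63 × 0.36 × 1.75 = 0.3969 m³/s
w_6 = (17.2 − 10.3)/2 = 3.45 m; q_6 = 0.53 × 0.35 × 3.45 = 0.6400 m³/s
w_7 = (18.6 − 12.4)/2 = 3.1 m; q_7 = 0.34 × 0.16 × 3.1 = 0.1686 m³/s
w_8 = (18.6 − 17.2)/2 = 0.7 m; q_8 = 0.28 × 0.11 × 0.7 = 0.02156 m³/s
Q = Σ qᵢ = 2.454 m³/s

2.45 m³/s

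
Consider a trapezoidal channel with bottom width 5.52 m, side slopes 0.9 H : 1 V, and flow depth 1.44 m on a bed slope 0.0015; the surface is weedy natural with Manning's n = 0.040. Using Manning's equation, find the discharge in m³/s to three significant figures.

A = (b + z·y)·y = (5.52 + 0.9×1.44)×1.44 = 9.815 m²
P = b + 2y√(1+z²) = 5.52 + 2×1.44×√(1+0.9²) = 9.395 m
R = A/P = 9.815/9.395 = 1.045 m
Q = (1/n)·A·R^(2/3)·S^(1/2) = (1/0.040) × 9.815 × 1.045^(2/3) × 0.0015^(1/2) = 9.785 m³/s

9.78 m³/s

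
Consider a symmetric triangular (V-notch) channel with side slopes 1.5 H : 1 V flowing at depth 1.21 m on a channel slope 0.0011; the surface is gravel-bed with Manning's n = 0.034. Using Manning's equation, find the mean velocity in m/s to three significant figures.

0.617 m/s

A = z·y² = 1.5×1.21² = 2.196 m²
P = 2y√(1+z²) = 2×1.21×√(1+1.5²) = 4.363 m
R = A/P = 2.196/4.363 = 0.5034 m
Q = (1/n)·A·R^(2/3)·S^(1/2) = (1/0.034) × 2.196 × 0.5034^(2/3) × 0.0011^(1/2) = 1.356 m³/s
V = Q/A = 1.356/2.196 = 0.6173 m/s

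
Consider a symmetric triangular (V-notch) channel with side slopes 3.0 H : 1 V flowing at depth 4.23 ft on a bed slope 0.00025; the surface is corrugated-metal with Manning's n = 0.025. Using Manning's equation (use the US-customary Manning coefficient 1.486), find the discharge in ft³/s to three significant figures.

A = z·y² = 3.0×4.23² = 53.68 ft²
P = 2y√(1+z²) = 2×4.23×√(1+3.0²) = 26.75 ft
R = A/P = 53.68/26.75 = 2.006 ft
Q = (1.486/n)·A·R^(2/3)·S^(1/2) = (1.486/0.025) × 53.68 × 2.006^(2/3) × 0.00025^(1/2) = 80.25 ft³/s

80.3 ft³/s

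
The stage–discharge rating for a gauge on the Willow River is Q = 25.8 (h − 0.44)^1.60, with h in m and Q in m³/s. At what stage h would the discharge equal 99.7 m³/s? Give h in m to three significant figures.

h − h₀ = (Q/C)^(1/b) = (99.7/25.8)^(1/1.60) = 2.328 m
h = 0.44 + 2.328 = 2.768 m

2.77 m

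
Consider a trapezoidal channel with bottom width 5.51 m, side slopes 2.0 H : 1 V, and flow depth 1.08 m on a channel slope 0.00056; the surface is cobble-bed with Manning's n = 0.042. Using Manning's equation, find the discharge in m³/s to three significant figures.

4.03 m³/s

A = (b + z·y)·y = (5.51 + 2.0×1.08)×1.08 = 8.284 m²
P = b + 2y√(1+z²) = 5.51 + 2×1.08×√(1+2.0²) = 10.34 m
R = A/P = 8.284/10.34 = 0.8011 m
Q = (1/n)·A·R^(2/3)·S^(1/2) = (1/0.042) × 8.284 × 0.8011^(2/3) × 0.00056^(1/2) = 4.026 m³/s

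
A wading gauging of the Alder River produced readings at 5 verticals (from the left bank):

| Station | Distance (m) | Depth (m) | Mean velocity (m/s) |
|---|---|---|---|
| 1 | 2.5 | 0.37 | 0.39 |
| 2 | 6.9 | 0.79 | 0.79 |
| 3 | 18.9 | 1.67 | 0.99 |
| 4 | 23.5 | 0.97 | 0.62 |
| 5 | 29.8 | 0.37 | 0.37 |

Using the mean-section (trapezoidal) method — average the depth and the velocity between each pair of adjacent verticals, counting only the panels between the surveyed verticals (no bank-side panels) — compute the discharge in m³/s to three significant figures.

21.6 m³/s

Panel 1-2: Δb = 4.4 m, d̄ = (0.37+0.79)/2 = 0.58, v̄ = (0.39+0.79)/2 = 0.59 → q = 4.4×0.58×0.59 = 1.506 m³/s
Panel 2-3: Δb = 12 m, d̄ = (0.79+1.67)/2 = 1.23, v̄ = (0.79+0.99)/2 = 0.89 → q = 12×1.23×0.89 = 13.14 m³/s
Panel 3-4: Δb = 4.6 m, d̄ = (1.67+0.97)/2 = 1.32, v̄ = (0.99+0.62)/2 = 0.805 → q = 4.6×1.32×0.805 = 4.888 m³/s
Panel 4-5: Δb = 6.3 m, d̄ = (0.97+0.37)/2 = 0.67, v̄ = (0.62+0.37)/2 = 0.495 → q = 6.3×0.67×0.495 = 2.089 m³/s
Q = Σ q = 21.62 m³/s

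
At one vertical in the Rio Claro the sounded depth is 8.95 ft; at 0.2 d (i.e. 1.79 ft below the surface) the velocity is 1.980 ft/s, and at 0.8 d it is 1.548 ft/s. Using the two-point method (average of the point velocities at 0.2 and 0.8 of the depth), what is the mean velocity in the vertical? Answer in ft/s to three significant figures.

1.76 ft/s

v̄ = (1.980 + 1.548) / 2 = 1.764 ft/s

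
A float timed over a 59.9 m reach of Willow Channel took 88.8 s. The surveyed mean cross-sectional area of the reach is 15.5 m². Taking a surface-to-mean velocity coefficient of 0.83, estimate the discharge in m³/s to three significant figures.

v_surface = L / t̄ = 59.9 / 88.8 = 0.6745 m/s
v_mean = 0.83 × 0.6745 = 0.5599 m/s
Q = A × v_mean = 15.5 × 0.5599 = 8.678 m³/s

8.68 m³/s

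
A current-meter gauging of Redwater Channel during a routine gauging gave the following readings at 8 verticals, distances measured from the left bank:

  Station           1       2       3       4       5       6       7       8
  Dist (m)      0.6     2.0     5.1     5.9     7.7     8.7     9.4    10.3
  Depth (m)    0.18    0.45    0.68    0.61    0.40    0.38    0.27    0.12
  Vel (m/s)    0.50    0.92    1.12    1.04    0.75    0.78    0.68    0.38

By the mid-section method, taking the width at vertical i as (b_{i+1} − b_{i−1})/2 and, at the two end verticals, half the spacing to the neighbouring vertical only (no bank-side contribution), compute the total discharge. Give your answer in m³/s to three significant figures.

4.14 m³/s

w_1 = (2.0 − 0.6)/2 = 0.7 m; q_1 = 0.50 × 0.18 × 0.7 = 0.06300 m³/s
w_2 = (5.1 − 0.6)/2 = 2.25 m; q_2 = 0.92 × 0.45 × 2.25 = 0.9315 m³/s
w_3 = (5.9 − 2.0)/2 = 1.95 m; q_3 = 1.12 × 0.68 × 1.95 = 1.485 m³/s
w_4 = (7.7 − 5.1)/2 = 1.3 m; q_4 = 1.04 × 0.61 × 1.3 = 0.8247 m³/s
w_5 = (8.7 − 5.9)/2 = 1.4 m; q_5 = 0.75 × 0.40 × 1.4 = 0.4200 m³/s
w_6 = (9.4 − 7.7)/2 = 0.85 m; q_6 = 0.78 × 0.38 × 0.85 = 0.2519 m³/s
w_7 = (10.3 − 8.7)/2 = 0.8 m; q_7 = 0.68 × 0.27 × 0.8 = 0.1469 m³/s
w_8 = (10.3 − 9.4)/2 = 0.45 m; q_8 = 0.38 × 0.12 × 0.45 = 0.02052 m³/s
Q = Σ qᵢ = 4.144 m³/s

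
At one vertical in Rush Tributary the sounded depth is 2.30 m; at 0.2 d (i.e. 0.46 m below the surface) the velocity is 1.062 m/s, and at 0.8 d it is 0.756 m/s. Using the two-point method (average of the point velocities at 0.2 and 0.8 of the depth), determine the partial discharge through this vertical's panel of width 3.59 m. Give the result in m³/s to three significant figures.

7.51 m³/s

v̄ = (1.062 + 0.756) / 2 = 0.9090 m/s
q = v̄ × d × w = 0.9090 × 2.30 × 3.59 = 7.506 m³/s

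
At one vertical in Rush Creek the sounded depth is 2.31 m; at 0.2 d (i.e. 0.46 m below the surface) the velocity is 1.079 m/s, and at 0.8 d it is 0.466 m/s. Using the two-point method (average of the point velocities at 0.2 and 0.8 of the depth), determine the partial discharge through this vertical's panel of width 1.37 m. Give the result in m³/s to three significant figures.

v̄ = (1.079 + 0.466) / 2 = 0.7725 m/s
q = v̄ × d × w = 0.7725 × 2.31 × 1.37 = 2.445 m³/s

2.44 m³/s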